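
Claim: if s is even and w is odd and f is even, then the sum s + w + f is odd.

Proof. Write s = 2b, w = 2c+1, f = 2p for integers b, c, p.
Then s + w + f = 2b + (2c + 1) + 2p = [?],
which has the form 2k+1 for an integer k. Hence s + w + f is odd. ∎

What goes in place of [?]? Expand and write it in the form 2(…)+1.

2(b + c + p) + 1

2b + (2c + 1) + 2p = 2b + 2c + 2p + 1
= 2(b + c + p) + 1.
Since b + c + p is an integer, the sum is of the form 2k+1 for an integer k.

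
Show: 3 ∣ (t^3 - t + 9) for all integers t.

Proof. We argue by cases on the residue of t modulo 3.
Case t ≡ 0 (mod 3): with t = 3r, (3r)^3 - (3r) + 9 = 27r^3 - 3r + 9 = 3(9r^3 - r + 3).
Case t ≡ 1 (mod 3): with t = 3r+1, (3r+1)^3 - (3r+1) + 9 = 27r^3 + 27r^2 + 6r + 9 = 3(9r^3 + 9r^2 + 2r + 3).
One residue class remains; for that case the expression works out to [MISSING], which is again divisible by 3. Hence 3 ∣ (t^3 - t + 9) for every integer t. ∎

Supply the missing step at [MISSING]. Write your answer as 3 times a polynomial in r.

Only t ≡ 2 (mod 3) is unaccounted for. Put t = 3r+2:
(3r+2)^3 - (3r+2) + 9 expands to 27r^3 + 54r^2 + 33r + 15,
and factoring out 3 leaves 3(9r^3 + 18r^2 + 11r + 5).

3(9r^3 + 18r^2 + 11r + 5)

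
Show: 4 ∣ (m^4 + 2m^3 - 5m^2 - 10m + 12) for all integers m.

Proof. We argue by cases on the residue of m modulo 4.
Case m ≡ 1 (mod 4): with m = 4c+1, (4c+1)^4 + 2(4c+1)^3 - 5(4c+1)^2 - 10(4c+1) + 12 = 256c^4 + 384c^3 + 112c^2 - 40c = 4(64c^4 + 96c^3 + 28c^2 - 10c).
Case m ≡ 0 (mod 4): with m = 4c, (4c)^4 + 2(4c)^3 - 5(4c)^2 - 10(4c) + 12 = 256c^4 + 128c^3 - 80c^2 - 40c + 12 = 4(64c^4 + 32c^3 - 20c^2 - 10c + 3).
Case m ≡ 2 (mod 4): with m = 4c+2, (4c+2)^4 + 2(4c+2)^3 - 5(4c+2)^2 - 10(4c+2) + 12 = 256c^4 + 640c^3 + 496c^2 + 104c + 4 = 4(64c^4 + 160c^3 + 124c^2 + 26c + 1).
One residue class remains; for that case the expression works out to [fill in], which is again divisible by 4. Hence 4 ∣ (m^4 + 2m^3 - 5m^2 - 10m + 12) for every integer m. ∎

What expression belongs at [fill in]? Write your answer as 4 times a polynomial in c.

The residues treated are {1, 0, 2}, so the missing case is m ≡ 3 (mod 4); write m = 4c+3.
Then (4c+3)^4 + 2(4c+3)^3 - 5(4c+3)^2 - 10(4c+3) + 12 = 256c^4 + 896c^3 + 1072c^2 + 488c + 72 = 4(64c^4 + 224c^3 + 268c^2 + 122c + 18).

4(64c^4 + 224c^3 + 268c^2 + 122c + 18)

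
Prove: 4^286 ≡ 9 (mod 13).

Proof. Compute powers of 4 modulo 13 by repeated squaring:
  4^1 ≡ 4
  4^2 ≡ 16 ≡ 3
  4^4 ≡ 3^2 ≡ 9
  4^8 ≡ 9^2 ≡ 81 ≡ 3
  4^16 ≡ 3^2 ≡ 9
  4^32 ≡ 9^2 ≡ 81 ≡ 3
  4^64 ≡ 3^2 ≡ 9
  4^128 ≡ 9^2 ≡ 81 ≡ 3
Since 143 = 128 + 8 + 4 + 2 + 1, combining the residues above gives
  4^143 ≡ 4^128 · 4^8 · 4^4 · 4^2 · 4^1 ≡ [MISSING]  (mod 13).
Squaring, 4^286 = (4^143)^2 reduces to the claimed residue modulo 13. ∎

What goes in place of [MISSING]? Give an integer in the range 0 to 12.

10

Multiply the listed residues: 3 · 3 · 9 · 3 · 4 = 9 → 81 → 243 → 972.
Reducing modulo 13: 972 = 74·13 + 10, so 4^143 ≡ 10.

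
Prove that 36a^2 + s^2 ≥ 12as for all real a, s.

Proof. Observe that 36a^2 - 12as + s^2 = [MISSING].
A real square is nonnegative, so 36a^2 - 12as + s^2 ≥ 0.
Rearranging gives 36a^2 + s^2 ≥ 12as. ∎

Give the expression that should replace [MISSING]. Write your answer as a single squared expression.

(6a - s)^2

36a^2 - 12as + s^2 is a perfect-square trinomial: the outer terms are (6a)^2 and (s)^2, and the cross term is -2·6a·s.
So 36a^2 - 12as + s^2 = (6a - s)^2 ≥ 0.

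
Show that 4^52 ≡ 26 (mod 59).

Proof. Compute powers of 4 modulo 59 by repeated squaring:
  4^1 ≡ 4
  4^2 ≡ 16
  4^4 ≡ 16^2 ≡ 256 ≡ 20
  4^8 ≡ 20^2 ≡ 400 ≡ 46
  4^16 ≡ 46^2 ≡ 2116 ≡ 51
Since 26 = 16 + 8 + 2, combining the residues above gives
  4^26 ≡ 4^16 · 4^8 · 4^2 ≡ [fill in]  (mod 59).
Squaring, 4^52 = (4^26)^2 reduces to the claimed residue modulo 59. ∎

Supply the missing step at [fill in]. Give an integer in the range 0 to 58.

4^16 · 4^8 · 4^2 ≡ 51 · 46 · 16 = 37536.
37536 mod 59 = 12, so 4^26 ≡ 12 (mod 59).

12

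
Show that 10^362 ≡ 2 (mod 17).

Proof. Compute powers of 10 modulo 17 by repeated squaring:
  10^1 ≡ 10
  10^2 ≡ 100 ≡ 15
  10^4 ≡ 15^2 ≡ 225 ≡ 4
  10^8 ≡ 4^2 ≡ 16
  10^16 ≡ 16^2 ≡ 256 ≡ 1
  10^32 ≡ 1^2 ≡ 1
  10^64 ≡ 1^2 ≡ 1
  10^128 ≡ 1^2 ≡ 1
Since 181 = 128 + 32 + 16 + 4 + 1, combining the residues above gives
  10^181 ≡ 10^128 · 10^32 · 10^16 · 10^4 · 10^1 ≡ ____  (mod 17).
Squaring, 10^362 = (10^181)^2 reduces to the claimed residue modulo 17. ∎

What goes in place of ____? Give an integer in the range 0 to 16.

Multiply the listed residues: 1 · 1 · 1 · 4 · 10 = 1 → 1 → 4 → 40.
Reducing modulo 17: 40 = 2·17 + 6, so 10^181 ≡ 6.

6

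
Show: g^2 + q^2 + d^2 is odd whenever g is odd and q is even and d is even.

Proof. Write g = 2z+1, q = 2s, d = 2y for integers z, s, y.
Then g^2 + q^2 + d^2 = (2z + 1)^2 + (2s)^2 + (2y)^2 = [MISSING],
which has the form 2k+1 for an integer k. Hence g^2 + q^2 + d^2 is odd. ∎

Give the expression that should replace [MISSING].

2(2s^2 + 2y^2 + 2z^2 + 2z) + 1

Expanding: (2z + 1)^2 + (2s)^2 + (2y)^2 = 4s^2 + 4y^2 + 4z^2 + 4z + 1.
Every term except the constant is even, so this is 2(2s^2 + 2y^2 + 2z^2 + 2z) + 1,
and 2s^2 + 2y^2 + 2z^2 + 2z ∈ ℤ gives the required form.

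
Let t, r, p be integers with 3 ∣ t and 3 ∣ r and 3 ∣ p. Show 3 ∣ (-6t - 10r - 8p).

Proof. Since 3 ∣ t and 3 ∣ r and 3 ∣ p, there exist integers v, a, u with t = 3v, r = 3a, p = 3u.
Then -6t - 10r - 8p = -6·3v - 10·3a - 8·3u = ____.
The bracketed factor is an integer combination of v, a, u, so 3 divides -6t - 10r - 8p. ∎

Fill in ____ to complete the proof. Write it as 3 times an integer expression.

3(-10a - 8u - 6v)

Each term has a factor of 3: -6·3v - 10·3a - 8·3u = 3·(-10a - 8u - 6v).
Since -10a - 8u - 6v is an integer, 3 ∣ (-6t - 10r - 8p).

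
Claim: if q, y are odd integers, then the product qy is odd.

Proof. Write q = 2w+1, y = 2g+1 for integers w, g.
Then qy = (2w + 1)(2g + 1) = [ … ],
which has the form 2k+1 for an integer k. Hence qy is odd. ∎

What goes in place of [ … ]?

(2w + 1)(2g + 1) = 4gw + 2g + 2w + 1
= 2(2gw + g + w) + 1.
Since 2gw + g + w is an integer, the product is of the form 2k+1 for an integer k.

2(2gw + g + w) + 1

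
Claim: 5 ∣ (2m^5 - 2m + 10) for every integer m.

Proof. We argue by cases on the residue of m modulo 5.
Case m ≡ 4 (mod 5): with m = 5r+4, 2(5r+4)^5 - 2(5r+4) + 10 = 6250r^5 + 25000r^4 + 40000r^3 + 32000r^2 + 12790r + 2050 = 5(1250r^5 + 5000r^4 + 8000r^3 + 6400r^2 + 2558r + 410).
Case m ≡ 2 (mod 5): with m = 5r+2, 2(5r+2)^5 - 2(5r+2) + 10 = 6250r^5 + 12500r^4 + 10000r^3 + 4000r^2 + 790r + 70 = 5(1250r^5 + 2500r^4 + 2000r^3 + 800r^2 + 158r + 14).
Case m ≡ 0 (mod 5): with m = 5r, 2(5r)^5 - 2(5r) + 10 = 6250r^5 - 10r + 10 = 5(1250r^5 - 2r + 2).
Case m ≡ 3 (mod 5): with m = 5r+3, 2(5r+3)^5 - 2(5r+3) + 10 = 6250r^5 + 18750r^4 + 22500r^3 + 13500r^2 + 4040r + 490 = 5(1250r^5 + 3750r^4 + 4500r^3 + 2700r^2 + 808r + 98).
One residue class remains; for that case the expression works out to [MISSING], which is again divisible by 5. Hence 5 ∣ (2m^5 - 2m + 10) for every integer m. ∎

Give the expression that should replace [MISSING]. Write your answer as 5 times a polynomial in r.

5(1250r^5 + 1250r^4 + 500r^3 + 100r^2 + 8r + 2)

The residues treated are {4, 2, 0, 3}, so the missing case is m ≡ 1 (mod 5); write m = 5r+1.
Then 2(5r+1)^5 - 2(5r+1) + 10 = 6250r^5 + 6250r^4 + 2500r^3 + 500r^2 + 40r + 10 = 5(1250r^5 + 1250r^4 + 500r^3 + 100r^2 + 8r + 2).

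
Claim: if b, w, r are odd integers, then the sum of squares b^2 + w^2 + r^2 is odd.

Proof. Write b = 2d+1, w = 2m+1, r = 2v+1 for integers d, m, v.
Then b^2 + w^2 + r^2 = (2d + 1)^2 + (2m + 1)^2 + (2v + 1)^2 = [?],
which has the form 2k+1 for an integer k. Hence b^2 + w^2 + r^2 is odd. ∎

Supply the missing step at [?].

2(2d^2 + 2d + 2m^2 + 2m + 2v^2 + 2v + 1) + 1

Expanding: (2d + 1)^2 + (2m + 1)^2 + (2v + 1)^2 = 4d^2 + 4d + 4m^2 + 4m + 4v^2 + 4v + 3.
Every term except the constant is even, so this is 2(2d^2 + 2d + 2m^2 + 2m + 2v^2 + 2v + 1) + 1,
and 2d^2 + 2d + 2m^2 + 2m + 2v^2 + 2v + 1 ∈ ℤ gives the required form.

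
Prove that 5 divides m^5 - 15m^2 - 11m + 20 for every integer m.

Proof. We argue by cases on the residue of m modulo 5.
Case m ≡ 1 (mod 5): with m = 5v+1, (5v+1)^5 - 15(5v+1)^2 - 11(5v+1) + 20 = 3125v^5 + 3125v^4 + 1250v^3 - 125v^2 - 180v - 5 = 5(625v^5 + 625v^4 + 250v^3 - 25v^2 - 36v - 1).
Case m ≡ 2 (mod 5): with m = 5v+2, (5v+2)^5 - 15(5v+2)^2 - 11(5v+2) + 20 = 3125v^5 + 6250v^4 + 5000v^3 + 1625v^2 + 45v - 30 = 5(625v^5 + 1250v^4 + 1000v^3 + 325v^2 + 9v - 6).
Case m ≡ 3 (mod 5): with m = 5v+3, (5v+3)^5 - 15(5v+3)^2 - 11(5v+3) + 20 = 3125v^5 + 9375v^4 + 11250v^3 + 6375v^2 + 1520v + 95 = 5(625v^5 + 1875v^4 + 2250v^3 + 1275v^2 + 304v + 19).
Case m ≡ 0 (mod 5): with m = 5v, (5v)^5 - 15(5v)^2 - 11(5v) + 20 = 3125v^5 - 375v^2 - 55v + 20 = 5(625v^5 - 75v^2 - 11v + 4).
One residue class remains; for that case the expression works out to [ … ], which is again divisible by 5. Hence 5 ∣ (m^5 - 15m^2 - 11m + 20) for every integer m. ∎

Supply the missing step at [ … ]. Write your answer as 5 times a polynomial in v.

Only m ≡ 4 (mod 5) is unaccounted for. Put m = 5v+4:
(5v+4)^5 - 15(5v+4)^2 - 11(5v+4) + 20 expands to 3125v^5 + 12500v^4 + 20000v^3 + 15625v^2 + 5745v + 760,
and factoring out 5 leaves 5(625v^5 + 2500v^4 + 4000v^3 + 3125v^2 + 1149v + 152).

5(625v^5 + 2500v^4 + 4000v^3 + 3125v^2 + 1149v + 152)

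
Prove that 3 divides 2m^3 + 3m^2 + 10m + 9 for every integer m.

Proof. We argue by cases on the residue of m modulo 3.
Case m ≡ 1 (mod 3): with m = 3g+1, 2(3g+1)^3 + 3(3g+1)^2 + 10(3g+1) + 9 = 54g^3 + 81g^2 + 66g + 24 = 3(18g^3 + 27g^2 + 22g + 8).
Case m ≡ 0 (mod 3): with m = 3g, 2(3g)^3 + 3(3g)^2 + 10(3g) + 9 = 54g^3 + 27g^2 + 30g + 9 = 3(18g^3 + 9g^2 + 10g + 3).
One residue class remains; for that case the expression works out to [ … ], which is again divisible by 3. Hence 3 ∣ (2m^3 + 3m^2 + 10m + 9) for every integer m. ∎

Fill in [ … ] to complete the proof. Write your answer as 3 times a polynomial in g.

Only m ≡ 2 (mod 3) is unaccounted for. Put m = 3g+2:
2(3g+2)^3 + 3(3g+2)^2 + 10(3g+2) + 9 expands to 54g^3 + 135g^2 + 138g + 57,
and factoring out 3 leaves 3(18g^3 + 45g^2 + 46g + 19).

3(18g^3 + 45g^2 + 46g + 19)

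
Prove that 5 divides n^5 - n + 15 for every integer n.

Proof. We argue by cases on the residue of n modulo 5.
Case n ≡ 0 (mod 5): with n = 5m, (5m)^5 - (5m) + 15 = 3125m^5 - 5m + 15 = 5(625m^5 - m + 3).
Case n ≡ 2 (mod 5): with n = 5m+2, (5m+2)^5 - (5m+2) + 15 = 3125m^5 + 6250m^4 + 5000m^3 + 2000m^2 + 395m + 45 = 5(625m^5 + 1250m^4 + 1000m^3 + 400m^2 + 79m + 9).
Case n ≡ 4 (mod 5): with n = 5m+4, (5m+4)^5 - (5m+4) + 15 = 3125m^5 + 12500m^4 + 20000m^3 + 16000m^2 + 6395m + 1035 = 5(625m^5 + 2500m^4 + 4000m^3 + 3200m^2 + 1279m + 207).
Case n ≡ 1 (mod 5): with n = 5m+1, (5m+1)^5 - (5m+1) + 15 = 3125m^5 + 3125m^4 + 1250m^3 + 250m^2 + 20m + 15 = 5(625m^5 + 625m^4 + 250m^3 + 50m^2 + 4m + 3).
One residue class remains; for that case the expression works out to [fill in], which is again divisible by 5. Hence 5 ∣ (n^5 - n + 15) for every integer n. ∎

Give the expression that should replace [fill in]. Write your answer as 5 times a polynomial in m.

The residues treated are {0, 2, 4, 1}, so the missing case is n ≡ 3 (mod 5); write n = 5m+3.
Then (5m+3)^5 - (5m+3) + 15 = 3125m^5 + 9375m^4 + 11250m^3 + 6750m^2 + 2020m + 255 = 5(625m^5 + 1875m^4 + 2250m^3 + 1350m^2 + 404m + 51).

5(625m^5 + 1875m^4 + 2250m^3 + 1350m^2 + 404m + 51)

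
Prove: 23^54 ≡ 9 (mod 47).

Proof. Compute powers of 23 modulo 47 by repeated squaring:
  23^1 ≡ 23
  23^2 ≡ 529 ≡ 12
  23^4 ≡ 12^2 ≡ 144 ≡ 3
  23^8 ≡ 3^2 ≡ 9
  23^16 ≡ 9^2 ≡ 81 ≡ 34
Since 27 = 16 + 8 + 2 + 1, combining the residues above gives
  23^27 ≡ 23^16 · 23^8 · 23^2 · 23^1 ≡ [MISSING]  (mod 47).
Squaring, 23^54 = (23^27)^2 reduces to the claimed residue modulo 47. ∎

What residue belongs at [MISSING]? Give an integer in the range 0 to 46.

44

23^16 · 23^8 · 23^2 · 23^1 ≡ 34 · 9 · 12 · 23 = 84456.
84456 mod 47 = 44, so 23^27 ≡ 44 (mod 47).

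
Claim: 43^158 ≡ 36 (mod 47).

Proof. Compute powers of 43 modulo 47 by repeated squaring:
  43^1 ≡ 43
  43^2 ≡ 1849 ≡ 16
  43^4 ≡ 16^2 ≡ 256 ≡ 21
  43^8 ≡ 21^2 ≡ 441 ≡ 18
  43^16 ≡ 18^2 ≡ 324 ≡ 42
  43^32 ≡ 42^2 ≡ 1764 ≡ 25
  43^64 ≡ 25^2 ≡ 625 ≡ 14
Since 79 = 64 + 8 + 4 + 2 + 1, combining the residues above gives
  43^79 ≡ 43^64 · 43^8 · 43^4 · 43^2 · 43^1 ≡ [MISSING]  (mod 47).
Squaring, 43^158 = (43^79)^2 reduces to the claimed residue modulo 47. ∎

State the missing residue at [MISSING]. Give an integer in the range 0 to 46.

Multiply the listed residues: 14 · 18 · 21 · 16 · 43 = 252 → 5292 → 84672 → 3640896.
Reducing modulo 47: 3640896 = 77465·47 + 41, so 43^79 ≡ 41.

41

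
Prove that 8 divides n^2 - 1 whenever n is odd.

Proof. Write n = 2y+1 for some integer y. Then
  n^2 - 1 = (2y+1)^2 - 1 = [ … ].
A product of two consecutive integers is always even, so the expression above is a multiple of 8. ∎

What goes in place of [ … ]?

(2y+1)^2 - 1 = 4y^2 + 4y + 1 - 1 = 4y^2 + 4y = 4y(y+1).
Since y and y+1 are consecutive, y(y+1) is even, and 4·(even) is a multiple of 8.

4y(y + 1)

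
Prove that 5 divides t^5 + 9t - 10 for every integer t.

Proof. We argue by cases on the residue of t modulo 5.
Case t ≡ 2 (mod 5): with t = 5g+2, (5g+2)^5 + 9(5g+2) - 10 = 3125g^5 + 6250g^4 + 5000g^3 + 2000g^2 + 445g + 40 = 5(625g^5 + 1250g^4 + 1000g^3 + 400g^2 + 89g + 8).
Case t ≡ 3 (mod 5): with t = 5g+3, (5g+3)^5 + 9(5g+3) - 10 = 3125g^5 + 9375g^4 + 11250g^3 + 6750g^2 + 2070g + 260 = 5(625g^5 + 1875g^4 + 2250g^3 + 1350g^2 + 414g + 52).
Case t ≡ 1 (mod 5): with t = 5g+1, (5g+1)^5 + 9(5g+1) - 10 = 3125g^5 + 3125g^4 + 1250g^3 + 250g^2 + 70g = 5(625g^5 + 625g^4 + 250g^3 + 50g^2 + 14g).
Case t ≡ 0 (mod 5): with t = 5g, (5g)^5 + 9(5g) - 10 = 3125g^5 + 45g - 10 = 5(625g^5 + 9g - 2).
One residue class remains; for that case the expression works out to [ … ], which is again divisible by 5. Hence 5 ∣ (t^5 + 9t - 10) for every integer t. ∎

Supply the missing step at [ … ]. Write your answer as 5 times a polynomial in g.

The residues treated are {2, 3, 1, 0}, so the missing case is t ≡ 4 (mod 5); write t = 5g+4.
Then (5g+4)^5 + 9(5g+4) - 10 = 3125g^5 + 12500g^4 + 20000g^3 + 16000g^2 + 6445g + 1050 = 5(625g^5 + 2500g^4 + 4000g^3 + 3200g^2 + 1289g + 210).

5(625g^5 + 2500g^4 + 4000g^3 + 3200g^2 + 1289g + 210)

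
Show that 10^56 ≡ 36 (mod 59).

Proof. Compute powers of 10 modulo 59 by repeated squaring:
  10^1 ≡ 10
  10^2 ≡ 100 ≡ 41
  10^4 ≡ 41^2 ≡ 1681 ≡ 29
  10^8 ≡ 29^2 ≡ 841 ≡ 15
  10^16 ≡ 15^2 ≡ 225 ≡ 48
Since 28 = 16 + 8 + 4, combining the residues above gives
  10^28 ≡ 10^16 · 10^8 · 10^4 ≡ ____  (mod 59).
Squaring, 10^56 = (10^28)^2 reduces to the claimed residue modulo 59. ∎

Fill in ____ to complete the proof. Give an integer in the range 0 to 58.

53

Multiply the listed residues: 48 · 15 · 29 = 720 → 20880.
Reducing modulo 59: 20880 = 353·59 + 53, so 10^28 ≡ 53.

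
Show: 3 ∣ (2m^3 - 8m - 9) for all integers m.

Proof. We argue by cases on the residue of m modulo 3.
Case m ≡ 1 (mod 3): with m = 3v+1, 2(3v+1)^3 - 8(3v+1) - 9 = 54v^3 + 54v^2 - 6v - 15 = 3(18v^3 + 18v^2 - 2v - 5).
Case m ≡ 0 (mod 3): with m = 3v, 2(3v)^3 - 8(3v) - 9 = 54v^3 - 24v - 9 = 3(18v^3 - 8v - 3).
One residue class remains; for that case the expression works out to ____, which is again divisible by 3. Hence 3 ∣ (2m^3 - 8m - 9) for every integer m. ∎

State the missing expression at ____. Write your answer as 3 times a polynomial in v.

3(18v^3 + 36v^2 + 16v - 3)

Only m ≡ 2 (mod 3) is unaccounted for. Put m = 3v+2:
2(3v+2)^3 - 8(3v+2) - 9 expands to 54v^3 + 108v^2 + 48v - 9,
and factoring out 3 leaves 3(18v^3 + 36v^2 + 16v - 3).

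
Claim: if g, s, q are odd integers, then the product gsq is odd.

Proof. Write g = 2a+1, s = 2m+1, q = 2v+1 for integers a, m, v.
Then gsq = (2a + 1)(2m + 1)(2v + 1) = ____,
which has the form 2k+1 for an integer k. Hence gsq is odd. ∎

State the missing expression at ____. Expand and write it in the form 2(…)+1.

2(4amv + 2am + 2av + a + 2mv + m + v) + 1

(2a + 1)(2m + 1)(2v + 1) = 8amv + 4am + 4av + 2a + 4mv + 2m + 2v + 1
= 2(4amv + 2am + 2av + a + 2mv + m + v) + 1.
Since 4amv + 2am + 2av + a + 2mv + m + v is an integer, the product is of the form 2k+1 for an integer k.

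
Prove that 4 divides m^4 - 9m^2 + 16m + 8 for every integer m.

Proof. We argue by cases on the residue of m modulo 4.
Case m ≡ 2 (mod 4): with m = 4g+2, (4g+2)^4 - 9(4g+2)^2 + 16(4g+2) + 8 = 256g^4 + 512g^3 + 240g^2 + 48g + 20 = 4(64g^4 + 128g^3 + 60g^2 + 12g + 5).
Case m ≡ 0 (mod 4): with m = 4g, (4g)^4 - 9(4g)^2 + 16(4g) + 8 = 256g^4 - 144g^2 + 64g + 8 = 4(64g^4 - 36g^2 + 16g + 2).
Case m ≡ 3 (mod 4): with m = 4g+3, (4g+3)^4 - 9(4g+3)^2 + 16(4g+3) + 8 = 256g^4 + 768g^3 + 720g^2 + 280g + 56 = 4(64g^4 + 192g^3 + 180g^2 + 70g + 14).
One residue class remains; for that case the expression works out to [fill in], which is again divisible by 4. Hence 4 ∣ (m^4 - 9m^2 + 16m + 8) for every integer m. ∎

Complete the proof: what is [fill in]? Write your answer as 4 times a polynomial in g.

The residues treated are {2, 0, 3}, so the missing case is m ≡ 1 (mod 4); write m = 4g+1.
Then (4g+1)^4 - 9(4g+1)^2 + 16(4g+1) + 8 = 256g^4 + 256g^3 - 48g^2 + 8g + 16 = 4(64g^4 + 64g^3 - 12g^2 + 2g + 4).

4(64g^4 + 64g^3 - 12g^2 + 2g + 4)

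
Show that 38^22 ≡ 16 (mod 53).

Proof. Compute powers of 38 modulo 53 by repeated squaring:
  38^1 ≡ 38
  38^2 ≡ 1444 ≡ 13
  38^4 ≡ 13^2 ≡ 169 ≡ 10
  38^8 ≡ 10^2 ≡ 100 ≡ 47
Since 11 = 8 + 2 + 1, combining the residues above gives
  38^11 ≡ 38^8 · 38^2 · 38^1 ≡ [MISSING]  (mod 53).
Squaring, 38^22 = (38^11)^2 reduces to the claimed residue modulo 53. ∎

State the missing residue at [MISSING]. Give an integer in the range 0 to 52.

Multiply the listed residues: 47 · 13 · 38 = 611 → 23218.
Reducing modulo 53: 23218 = 438·53 + 4, so 38^11 ≡ 4.

4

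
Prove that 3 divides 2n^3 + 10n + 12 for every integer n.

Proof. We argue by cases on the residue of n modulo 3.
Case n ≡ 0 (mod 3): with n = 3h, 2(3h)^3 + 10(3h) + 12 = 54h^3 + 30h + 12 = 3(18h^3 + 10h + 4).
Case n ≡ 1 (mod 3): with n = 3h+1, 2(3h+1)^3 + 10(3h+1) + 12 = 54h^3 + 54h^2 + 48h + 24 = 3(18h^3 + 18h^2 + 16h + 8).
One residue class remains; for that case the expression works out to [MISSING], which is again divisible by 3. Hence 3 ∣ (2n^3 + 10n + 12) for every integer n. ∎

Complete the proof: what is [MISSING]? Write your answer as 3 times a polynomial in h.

Only n ≡ 2 (mod 3) is unaccounted for. Put n = 3h+2:
2(3h+2)^3 + 10(3h+2) + 12 expands to 54h^3 + 108h^2 + 102h + 48,
and factoring out 3 leaves 3(18h^3 + 36h^2 + 34h + 16).

3(18h^3 + 36h^2 + 34h + 16)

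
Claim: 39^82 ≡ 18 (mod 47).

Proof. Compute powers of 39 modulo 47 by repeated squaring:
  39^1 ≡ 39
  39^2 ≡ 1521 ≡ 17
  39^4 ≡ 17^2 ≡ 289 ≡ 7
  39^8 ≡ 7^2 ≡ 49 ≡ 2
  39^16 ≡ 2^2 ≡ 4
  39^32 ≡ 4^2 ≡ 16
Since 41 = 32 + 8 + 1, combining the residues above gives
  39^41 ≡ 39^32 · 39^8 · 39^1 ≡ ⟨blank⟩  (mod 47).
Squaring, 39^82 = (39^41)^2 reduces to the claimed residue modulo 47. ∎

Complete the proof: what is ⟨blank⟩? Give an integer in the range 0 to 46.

26

39^32 · 39^8 · 39^1 ≡ 16 · 2 · 39 = 1248.
1248 mod 47 = 26, so 39^41 ≡ 26 (mod 47).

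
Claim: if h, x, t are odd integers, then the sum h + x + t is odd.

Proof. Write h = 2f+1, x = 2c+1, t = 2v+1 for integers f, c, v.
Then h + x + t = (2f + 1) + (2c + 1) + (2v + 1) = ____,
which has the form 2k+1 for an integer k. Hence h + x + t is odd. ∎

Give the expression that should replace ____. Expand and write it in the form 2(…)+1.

2(c + f + v + 1) + 1

Expanding: (2f + 1) + (2c + 1) + (2v + 1) = 2c + 2f + 2v + 3.
Every term except the constant is even, so this is 2(c + f + v + 1) + 1,
and c + f + v + 1 ∈ ℤ gives the required form.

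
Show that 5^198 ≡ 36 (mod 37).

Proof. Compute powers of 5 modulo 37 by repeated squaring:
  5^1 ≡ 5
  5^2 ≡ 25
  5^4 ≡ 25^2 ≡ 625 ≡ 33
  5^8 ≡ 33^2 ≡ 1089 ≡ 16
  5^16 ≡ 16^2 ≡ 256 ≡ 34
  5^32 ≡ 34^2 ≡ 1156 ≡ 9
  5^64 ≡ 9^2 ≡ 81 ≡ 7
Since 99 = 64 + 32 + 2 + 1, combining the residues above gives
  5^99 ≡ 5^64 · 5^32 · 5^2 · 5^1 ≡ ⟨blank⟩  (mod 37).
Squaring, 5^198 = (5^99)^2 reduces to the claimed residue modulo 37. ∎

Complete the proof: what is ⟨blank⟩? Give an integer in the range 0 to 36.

5^64 · 5^32 · 5^2 · 5^1 ≡ 7 · 9 · 25 · 5 = 7875.
7875 mod 37 = 31, so 5^99 ≡ 31 (mod 37).

31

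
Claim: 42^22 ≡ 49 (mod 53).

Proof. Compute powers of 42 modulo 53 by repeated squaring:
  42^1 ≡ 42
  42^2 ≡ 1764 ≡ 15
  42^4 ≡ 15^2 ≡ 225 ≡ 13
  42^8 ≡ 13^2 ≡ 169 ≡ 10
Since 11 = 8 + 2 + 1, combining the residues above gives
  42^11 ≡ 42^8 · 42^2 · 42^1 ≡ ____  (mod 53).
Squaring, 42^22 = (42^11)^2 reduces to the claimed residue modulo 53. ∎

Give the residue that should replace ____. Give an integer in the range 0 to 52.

Multiply the listed residues: 10 · 15 · 42 = 150 → 6300.
Reducing modulo 53: 6300 = 118·53 + 46, so 42^11 ≡ 46.

46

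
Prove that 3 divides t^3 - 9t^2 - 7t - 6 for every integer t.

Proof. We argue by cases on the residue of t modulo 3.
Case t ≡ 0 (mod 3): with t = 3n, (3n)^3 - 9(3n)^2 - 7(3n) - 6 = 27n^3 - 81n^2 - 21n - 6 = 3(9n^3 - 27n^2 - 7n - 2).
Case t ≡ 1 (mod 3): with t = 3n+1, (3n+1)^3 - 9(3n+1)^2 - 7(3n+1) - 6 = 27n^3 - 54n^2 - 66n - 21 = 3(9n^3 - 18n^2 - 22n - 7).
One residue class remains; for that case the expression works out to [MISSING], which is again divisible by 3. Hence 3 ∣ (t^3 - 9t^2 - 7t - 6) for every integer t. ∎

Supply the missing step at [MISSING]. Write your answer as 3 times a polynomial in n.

Only t ≡ 2 (mod 3) is unaccounted for. Put t = 3n+2:
(3n+2)^3 - 9(3n+2)^2 - 7(3n+2) - 6 expands to 27n^3 - 27n^2 - 93n - 48,
and factoring out 3 leaves 3(9n^3 - 9n^2 - 31n - 16).

3(9n^3 - 9n^2 - 31n - 16)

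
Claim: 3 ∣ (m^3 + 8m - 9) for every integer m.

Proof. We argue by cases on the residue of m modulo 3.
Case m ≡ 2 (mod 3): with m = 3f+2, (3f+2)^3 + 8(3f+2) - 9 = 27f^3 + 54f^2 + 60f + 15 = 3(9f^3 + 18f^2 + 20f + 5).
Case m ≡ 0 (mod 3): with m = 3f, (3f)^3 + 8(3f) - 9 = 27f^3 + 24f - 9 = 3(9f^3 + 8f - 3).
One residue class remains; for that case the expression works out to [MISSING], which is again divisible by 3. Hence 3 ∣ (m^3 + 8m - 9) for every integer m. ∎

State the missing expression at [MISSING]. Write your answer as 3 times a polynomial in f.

3(9f^3 + 9f^2 + 11f)

Only m ≡ 1 (mod 3) is unaccounted for. Put m = 3f+1:
(3f+1)^3 + 8(3f+1) - 9 expands to 27f^3 + 27f^2 + 33f,
and factoring out 3 leaves 3(9f^3 + 9f^2 + 11f).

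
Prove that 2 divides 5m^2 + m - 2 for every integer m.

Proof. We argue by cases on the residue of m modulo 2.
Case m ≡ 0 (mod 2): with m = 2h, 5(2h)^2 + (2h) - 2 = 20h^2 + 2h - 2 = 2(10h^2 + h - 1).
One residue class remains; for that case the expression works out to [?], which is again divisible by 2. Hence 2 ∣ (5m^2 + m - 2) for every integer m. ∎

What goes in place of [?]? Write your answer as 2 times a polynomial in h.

Only m ≡ 1 (mod 2) is unaccounted for. Put m = 2h+1:
5(2h+1)^2 + (2h+1) - 2 expands to 20h^2 + 22h + 4,
and factoring out 2 leaves 2(10h^2 + 11h + 2).

2(10h^2 + 11h + 2)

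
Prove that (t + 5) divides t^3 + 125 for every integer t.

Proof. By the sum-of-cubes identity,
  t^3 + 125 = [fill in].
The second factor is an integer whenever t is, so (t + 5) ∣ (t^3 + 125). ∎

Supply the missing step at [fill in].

Polynomial division of t^3 + 125 by t + 5 leaves remainder 0 and quotient t^2 - 5t + 25.
Hence t^3 + 125 = (t + 5)(t^2 - 5t + 25).

(t + 5)(t^2 - 5t + 25)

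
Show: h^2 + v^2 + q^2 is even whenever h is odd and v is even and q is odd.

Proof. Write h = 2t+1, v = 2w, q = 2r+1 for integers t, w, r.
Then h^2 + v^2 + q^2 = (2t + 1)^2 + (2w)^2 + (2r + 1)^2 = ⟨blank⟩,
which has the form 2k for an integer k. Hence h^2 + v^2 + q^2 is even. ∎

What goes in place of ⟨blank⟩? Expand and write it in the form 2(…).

2(2r^2 + 2r + 2t^2 + 2t + 2w^2 + 1)

Expanding: (2t + 1)^2 + (2w)^2 + (2r + 1)^2 = 4r^2 + 4r + 4t^2 + 4t + 4w^2 + 2.
Every term is even; pulling out the factor of 2 gives 2(2r^2 + 2r + 2t^2 + 2t + 2w^2 + 1).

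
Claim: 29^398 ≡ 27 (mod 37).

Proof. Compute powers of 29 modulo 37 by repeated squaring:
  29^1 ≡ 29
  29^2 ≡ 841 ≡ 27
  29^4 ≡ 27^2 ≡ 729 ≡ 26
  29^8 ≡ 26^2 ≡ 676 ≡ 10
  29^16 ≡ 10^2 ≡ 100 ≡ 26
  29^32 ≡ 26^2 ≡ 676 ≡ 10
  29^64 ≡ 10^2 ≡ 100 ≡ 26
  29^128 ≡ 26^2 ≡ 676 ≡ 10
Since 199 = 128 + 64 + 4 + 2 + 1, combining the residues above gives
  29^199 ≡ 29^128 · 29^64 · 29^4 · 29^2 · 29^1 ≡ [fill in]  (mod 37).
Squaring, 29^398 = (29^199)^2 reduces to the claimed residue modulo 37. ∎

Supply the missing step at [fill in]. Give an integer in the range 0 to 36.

8

Multiply the listed residues: 10 · 26 · 26 · 27 · 29 = 260 → 6760 → 182520 → 5293080.
Reducing modulo 37: 5293080 = 143056·37 + 8, so 29^199 ≡ 8.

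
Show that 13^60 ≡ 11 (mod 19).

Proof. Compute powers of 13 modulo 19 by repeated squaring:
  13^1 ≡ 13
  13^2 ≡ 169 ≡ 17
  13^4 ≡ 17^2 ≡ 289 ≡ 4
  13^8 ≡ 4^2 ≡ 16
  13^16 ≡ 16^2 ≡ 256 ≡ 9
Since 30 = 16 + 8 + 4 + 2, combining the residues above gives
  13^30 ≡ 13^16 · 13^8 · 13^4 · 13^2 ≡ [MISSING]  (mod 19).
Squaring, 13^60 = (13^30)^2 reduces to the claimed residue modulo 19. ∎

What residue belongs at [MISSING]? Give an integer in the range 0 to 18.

7

13^16 · 13^8 · 13^4 · 13^2 ≡ 9 · 16 · 4 · 17 = 9792.
9792 mod 19 = 7, so 13^30 ≡ 7 (mod 19).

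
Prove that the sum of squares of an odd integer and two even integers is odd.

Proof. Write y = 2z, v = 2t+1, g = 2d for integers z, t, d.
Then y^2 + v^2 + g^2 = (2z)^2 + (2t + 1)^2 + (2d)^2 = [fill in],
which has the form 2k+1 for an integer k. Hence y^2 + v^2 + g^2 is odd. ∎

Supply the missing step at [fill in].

Expanding: (2z)^2 + (2t + 1)^2 + (2d)^2 = 4d^2 + 4t^2 + 4t + 4z^2 + 1.
Every term except the constant is even, so this is 2(2d^2 + 2t^2 + 2t + 2z^2) + 1,
and 2d^2 + 2t^2 + 2t + 2z^2 ∈ ℤ gives the required form.

2(2d^2 + 2t^2 + 2t + 2z^2) + 1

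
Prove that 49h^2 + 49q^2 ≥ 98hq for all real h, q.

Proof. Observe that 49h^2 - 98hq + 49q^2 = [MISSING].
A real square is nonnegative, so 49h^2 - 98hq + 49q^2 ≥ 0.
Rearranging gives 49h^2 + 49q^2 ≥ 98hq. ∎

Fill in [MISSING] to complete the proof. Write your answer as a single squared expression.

The leading and trailing coefficients are 7^2 and 7^2, and 98 = 2·7·7, so the trinomial is (7h - 7q)^2.
Hence 49h^2 - 98hq + 49q^2 ≥ 0.

(7h - 7q)^2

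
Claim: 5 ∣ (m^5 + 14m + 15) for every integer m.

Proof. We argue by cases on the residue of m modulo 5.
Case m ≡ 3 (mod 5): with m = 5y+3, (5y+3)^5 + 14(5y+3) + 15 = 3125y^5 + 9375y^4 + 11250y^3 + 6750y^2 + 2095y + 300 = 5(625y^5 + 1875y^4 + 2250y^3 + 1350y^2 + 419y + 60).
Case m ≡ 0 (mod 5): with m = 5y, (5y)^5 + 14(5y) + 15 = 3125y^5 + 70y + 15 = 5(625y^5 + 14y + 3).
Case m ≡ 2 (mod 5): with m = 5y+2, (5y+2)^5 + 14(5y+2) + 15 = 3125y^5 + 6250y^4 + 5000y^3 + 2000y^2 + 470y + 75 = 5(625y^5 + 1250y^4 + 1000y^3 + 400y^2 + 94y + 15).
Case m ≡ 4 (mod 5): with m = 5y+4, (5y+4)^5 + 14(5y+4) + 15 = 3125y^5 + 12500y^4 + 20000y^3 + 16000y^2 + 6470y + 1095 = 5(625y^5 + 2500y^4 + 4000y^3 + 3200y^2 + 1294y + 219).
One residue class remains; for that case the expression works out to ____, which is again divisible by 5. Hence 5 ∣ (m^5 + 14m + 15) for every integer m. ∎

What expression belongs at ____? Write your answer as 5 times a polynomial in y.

Only m ≡ 1 (mod 5) is unaccounted for. Put m = 5y+1:
(5y+1)^5 + 14(5y+1) + 15 expands to 3125y^5 + 3125y^4 + 1250y^3 + 250y^2 + 95y + 30,
and factoring out 5 leaves 5(625y^5 + 625y^4 + 250y^3 + 50y^2 + 19y + 6).

5(625y^5 + 625y^4 + 250y^3 + 50y^2 + 19y + 6)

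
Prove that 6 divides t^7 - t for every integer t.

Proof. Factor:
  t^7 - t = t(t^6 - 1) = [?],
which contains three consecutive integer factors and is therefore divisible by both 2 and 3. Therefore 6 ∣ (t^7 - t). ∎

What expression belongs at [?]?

(t - 1)t(t + 1)(t^4 + t^2 + 1)

t^6 - 1 = (t^2 - 1)(t^4 + t^2 + 1), and t^2 - 1 = (t-1)(t+1).
So t(t^6 - 1) = (t - 1)t(t + 1)(t^4 + t^2 + 1).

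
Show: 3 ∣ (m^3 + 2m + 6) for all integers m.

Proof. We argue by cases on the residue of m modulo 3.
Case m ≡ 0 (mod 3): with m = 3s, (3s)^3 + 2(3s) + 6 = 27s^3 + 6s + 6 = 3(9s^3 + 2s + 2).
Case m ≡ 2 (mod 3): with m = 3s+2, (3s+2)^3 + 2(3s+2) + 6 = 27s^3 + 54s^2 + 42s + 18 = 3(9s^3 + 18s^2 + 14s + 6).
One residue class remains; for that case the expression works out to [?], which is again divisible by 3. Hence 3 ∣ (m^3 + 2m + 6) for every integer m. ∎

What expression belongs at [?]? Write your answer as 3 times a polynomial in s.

The residues treated are {0, 2}, so the missing case is m ≡ 1 (mod 3); write m = 3s+1.
Then (3s+1)^3 + 2(3s+1) + 6 = 27s^3 + 27s^2 + 15s + 9 = 3(9s^3 + 9s^2 + 5s + 3).

3(9s^3 + 9s^2 + 5s + 3)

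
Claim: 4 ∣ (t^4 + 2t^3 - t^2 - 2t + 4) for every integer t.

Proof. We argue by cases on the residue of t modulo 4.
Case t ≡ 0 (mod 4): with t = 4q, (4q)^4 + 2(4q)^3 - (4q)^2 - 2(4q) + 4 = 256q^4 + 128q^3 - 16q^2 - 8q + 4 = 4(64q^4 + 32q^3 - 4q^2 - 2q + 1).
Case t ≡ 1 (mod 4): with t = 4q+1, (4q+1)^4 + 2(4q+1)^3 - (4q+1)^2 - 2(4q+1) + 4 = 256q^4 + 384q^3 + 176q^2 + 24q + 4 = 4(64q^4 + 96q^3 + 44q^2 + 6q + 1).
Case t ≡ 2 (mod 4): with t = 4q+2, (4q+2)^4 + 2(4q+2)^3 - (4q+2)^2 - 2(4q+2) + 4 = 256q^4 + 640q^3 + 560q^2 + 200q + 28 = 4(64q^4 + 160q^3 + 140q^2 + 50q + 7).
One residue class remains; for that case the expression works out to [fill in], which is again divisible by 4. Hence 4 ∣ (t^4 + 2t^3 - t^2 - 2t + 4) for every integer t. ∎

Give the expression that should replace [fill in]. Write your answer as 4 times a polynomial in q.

4(64q^4 + 224q^3 + 284q^2 + 154q + 31)

The residues treated are {0, 1, 2}, so the missing case is t ≡ 3 (mod 4); write t = 4q+3.
Then (4q+3)^4 + 2(4q+3)^3 - (4q+3)^2 - 2(4q+3) + 4 = 256q^4 + 896q^3 + 1136q^2 + 616q + 124 = 4(64q^4 + 224q^3 + 284q^2 + 154q + 31).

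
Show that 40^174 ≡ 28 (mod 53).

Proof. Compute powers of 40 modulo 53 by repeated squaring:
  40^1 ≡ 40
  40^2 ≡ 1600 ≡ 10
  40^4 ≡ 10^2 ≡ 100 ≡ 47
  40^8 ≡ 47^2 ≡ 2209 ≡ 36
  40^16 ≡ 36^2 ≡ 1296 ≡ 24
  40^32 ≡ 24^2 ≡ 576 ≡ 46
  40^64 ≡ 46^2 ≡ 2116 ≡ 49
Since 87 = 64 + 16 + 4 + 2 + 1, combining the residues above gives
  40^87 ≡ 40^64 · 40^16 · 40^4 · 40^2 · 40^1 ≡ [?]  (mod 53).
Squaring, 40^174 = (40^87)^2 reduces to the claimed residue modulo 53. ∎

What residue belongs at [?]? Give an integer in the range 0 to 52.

40^64 · 40^16 · 40^4 · 40^2 · 40^1 ≡ 49 · 24 · 47 · 10 · 40 = 22108800.
22108800 mod 53 = 9, so 40^87 ≡ 9 (mod 53).

9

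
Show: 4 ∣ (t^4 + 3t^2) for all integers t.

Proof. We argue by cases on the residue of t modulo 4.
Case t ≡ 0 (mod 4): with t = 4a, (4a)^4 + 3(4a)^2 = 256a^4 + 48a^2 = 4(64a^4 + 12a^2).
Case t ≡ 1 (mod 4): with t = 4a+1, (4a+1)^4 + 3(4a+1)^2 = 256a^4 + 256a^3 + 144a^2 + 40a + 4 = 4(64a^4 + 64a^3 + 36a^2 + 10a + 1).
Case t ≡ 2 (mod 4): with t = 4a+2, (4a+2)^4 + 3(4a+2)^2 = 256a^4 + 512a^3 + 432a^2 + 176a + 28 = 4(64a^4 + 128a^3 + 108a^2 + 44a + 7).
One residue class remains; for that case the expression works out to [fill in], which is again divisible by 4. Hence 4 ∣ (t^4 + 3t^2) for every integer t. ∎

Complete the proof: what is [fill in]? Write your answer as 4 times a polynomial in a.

The residues treated are {0, 1, 2}, so the missing case is t ≡ 3 (mod 4); write t = 4a+3.
Then (4a+3)^4 + 3(4a+3)^2 = 256a^4 + 768a^3 + 912a^2 + 504a + 108 = 4(64a^4 + 192a^3 + 228a^2 + 126a + 27).

4(64a^4 + 192a^3 + 228a^2 + 126a + 27)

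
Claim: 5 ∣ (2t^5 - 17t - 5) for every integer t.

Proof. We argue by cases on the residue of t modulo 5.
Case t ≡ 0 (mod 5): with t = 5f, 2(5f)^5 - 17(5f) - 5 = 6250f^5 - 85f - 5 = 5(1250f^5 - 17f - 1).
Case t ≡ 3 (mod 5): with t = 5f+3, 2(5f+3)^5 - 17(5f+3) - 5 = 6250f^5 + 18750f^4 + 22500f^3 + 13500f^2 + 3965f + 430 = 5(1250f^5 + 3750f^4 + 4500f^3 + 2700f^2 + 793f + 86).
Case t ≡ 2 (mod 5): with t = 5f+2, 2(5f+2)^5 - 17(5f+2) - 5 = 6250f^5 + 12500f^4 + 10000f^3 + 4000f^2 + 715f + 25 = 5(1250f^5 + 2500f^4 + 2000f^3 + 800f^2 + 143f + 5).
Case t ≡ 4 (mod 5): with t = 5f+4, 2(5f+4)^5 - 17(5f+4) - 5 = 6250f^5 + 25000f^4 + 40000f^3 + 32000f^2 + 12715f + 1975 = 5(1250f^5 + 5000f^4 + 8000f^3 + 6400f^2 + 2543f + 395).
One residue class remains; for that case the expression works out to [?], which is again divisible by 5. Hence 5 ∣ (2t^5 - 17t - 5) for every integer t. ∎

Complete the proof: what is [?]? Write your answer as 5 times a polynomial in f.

The residues treated are {0, 3, 2, 4}, so the missing case is t ≡ 1 (mod 5); write t = 5f+1.
Then 2(5f+1)^5 - 17(5f+1) - 5 = 6250f^5 + 6250f^4 + 2500f^3 + 500f^2 - 35f - 20 = 5(1250f^5 + 1250f^4 + 500f^3 + 100f^2 - 7f - 4).

5(1250f^5 + 1250f^4 + 500f^3 + 100f^2 - 7f - 4)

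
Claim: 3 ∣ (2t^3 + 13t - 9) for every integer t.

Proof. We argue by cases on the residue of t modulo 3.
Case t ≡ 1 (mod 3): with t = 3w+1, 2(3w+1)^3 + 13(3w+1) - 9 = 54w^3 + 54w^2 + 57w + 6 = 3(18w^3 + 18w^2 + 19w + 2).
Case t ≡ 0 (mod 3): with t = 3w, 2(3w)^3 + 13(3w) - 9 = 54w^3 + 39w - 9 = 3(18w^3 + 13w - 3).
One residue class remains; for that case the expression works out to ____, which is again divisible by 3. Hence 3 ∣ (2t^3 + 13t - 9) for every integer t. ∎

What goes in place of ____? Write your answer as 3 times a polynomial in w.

3(18w^3 + 36w^2 + 37w + 11)

The residues treated are {1, 0}, so the missing case is t ≡ 2 (mod 3); write t = 3w+2.
Then 2(3w+2)^3 + 13(3w+2) - 9 = 54w^3 + 108w^2 + 111w + 33 = 3(18w^3 + 36w^2 + 37w + 11).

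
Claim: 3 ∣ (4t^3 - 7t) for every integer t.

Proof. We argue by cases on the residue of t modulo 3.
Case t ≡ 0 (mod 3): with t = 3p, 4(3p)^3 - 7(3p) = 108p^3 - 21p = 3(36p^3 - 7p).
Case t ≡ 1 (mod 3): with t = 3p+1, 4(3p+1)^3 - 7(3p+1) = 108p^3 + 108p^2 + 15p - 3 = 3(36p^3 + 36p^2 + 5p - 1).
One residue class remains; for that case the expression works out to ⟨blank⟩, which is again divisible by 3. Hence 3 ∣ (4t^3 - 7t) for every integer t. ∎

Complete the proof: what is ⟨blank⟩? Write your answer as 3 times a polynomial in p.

The residues treated are {0, 1}, so the missing case is t ≡ 2 (mod 3); write t = 3p+2.
Then 4(3p+2)^3 - 7(3p+2) = 108p^3 + 216p^2 + 123p + 18 = 3(36p^3 + 72p^2 + 41p + 6).

3(36p^3 + 72p^2 + 41p + 6)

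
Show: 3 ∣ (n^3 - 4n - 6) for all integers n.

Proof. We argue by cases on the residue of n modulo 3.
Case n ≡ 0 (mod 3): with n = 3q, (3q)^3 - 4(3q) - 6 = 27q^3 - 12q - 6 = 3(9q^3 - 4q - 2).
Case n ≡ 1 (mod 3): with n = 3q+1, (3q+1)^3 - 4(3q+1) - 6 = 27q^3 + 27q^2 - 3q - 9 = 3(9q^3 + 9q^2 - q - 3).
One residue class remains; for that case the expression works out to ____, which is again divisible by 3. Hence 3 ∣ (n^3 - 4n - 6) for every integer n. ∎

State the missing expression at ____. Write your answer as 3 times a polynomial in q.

3(9q^3 + 18q^2 + 8q - 2)

The residues treated are {0, 1}, so the missing case is n ≡ 2 (mod 3); write n = 3q+2.
Then (3q+2)^3 - 4(3q+2) - 6 = 27q^3 + 54q^2 + 24q - 6 = 3(9q^3 + 18q^2 + 8q - 2).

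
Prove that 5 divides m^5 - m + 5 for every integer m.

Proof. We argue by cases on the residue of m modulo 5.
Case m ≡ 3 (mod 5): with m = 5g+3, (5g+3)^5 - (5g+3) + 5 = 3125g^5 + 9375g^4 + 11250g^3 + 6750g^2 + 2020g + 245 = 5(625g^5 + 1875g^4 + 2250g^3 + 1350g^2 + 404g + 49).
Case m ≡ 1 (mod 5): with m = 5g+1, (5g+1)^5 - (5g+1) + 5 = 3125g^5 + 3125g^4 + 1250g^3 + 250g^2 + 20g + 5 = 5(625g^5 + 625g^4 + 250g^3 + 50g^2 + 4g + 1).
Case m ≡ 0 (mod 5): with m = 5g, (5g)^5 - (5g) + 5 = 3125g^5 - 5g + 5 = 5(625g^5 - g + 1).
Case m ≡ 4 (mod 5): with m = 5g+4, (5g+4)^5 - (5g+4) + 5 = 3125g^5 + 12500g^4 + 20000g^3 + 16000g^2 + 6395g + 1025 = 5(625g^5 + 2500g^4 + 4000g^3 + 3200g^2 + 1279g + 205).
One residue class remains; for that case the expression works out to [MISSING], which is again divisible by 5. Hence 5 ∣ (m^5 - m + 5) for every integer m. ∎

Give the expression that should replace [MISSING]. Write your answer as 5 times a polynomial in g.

Only m ≡ 2 (mod 5) is unaccounted for. Put m = 5g+2:
(5g+2)^5 - (5g+2) + 5 expands to 3125g^5 + 6250g^4 + 5000g^3 + 2000g^2 + 395g + 35,
and factoring out 5 leaves 5(625g^5 + 1250g^4 + 1000g^3 + 400g^2 + 79g + 7).

5(625g^5 + 1250g^4 + 1000g^3 + 400g^2 + 79g + 7)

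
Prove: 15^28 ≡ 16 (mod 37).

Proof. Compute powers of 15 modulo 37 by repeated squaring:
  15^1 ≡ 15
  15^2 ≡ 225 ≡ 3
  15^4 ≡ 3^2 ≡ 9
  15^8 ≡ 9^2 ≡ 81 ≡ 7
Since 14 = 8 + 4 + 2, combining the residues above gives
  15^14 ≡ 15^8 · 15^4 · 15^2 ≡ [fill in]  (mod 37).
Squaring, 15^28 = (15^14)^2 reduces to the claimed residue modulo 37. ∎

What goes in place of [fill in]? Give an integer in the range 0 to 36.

Multiply the listed residues: 7 · 9 · 3 = 63 → 189.
Reducing modulo 37: 189 = 5·37 + 4, so 15^14 ≡ 4.

4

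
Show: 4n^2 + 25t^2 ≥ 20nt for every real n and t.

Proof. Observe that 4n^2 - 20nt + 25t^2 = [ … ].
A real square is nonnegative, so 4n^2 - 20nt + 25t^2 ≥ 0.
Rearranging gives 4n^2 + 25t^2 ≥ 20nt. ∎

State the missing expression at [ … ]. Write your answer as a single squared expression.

4n^2 - 20nt + 25t^2 is a perfect-square trinomial: the outer terms are (2n)^2 and (5t)^2, and the cross term is -2·2n·5t.
So 4n^2 - 20nt + 25t^2 = (2n - 5t)^2 ≥ 0.

(2n - 5t)^2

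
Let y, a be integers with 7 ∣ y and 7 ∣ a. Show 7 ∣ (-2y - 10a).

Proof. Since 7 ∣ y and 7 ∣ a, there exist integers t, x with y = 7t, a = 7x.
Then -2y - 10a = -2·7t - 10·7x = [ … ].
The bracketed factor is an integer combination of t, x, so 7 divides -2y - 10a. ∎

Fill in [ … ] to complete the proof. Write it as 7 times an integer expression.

7(-2t - 10x)

Pull the common 7 out of every term: -2·7t - 10·7x = 7(-2t - 10x).
-2t - 10x is an integer, which exhibits the divisibility.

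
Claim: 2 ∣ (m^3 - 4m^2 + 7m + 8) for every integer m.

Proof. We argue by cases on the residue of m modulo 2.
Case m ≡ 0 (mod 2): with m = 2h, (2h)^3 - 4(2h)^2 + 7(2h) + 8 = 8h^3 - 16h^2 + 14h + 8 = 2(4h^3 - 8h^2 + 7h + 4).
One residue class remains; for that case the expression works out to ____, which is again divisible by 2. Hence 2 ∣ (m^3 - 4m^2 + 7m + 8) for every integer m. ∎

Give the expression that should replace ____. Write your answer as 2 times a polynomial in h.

Only m ≡ 1 (mod 2) is unaccounted for. Put m = 2h+1:
(2h+1)^3 - 4(2h+1)^2 + 7(2h+1) + 8 expands to 8h^3 - 4h^2 + 4h + 12,
and factoring out 2 leaves 2(4h^3 - 2h^2 + 2h + 6).

2(4h^3 - 2h^2 + 2h + 6)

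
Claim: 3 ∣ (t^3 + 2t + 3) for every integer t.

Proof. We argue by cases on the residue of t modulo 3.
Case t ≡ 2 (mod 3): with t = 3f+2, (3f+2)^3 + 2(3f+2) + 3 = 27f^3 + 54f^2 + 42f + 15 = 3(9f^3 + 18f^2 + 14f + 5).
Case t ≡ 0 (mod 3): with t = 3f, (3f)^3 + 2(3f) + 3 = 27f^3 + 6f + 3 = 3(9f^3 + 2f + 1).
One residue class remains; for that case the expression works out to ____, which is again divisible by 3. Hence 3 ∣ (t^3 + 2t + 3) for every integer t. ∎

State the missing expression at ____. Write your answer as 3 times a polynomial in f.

3(9f^3 + 9f^2 + 5f + 2)

The residues treated are {2, 0}, so the missing case is t ≡ 1 (mod 3); write t = 3f+1.
Then (3f+1)^3 + 2(3f+1) + 3 = 27f^3 + 27f^2 + 15f + 6 = 3(9f^3 + 9f^2 + 5f + 2).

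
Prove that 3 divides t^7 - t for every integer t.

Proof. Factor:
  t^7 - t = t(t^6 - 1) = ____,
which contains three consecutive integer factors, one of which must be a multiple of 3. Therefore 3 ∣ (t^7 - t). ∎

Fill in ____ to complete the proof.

(t - 1)t(t + 1)(t^4 + t^2 + 1)

t^6 - 1 = (t^2 - 1)(t^4 + t^2 + 1), and t^2 - 1 = (t-1)(t+1).
So t(t^6 - 1) = (t - 1)t(t + 1)(t^4 + t^2 + 1).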